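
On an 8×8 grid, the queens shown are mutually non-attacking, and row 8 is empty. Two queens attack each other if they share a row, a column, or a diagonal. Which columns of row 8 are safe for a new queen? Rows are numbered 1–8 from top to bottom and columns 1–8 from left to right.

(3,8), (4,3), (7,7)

columns 1, 2, 4, 5

(3,8) attacks row 8 at column 8 and diagonals 3.
(4,3) attacks row 8 at column 3 and diagonals 7.
(7,7) attacks row 8 at column 7 and diagonals 6, 8.
Attacked columns: {3, 6, 7, 8}. Safe: {1, 2, 4, 5}.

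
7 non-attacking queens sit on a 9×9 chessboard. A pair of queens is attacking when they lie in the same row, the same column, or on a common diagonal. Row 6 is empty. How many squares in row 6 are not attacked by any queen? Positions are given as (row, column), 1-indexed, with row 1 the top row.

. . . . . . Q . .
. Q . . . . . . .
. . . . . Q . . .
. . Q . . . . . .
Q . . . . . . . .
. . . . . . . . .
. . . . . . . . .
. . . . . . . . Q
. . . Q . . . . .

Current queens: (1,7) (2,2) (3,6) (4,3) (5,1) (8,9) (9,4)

1

(1,7) attacks row 6 at column 7 and diagonals 2.
(2,2) attacks row 6 at column 2 and diagonals 6.
(3,6) attacks row 6 at column 6 and diagonals 3, 9.
(4,3) attacks row 6 at column 3 and diagonals 1, 5.
(5,1) attacks row 6 at column 1 and diagonals 2.
(8,9) attacks row 6 at column 9 and diagonals 7.
(9,4) attacks row 6 at column 4 and diagonals 1, 7.
Attacked columns: {1, 2, 3, 4, 5, 6, 7, 9}. Safe: {8}.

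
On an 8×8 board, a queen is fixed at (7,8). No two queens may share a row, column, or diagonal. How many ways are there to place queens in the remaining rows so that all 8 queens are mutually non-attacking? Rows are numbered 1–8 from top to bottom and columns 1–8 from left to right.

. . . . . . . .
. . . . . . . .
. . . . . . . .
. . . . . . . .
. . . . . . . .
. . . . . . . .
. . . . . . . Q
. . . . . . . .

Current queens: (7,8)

8

Branch on row 1: col 1 → 0; col 3 → 3; col 4 → 1; col 5 → 2; col 6 → 1; col 7 → 1.
Sum: 0 + 3 + 1 + 2 + 1 + 1 = 8.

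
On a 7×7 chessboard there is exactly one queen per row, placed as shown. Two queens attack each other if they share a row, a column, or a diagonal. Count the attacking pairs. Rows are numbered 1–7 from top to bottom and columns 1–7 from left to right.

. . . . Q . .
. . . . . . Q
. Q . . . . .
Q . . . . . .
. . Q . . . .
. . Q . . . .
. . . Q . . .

6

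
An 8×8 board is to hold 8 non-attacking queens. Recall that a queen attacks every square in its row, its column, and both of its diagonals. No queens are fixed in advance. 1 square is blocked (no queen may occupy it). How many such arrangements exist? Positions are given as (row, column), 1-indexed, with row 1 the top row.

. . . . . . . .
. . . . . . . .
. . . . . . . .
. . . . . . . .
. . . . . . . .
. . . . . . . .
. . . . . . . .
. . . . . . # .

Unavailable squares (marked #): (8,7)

84

Branch on row 1: col 1 → 4; col 2 → 8; col 3 → 16; col 4 → 15; col 5 → 15; col 6 → 14; col 7 → 8; col 8 → 4.
Sum: 4 + 8 + 16 + 15 + 15 + 14 + 8 + 4 = 84.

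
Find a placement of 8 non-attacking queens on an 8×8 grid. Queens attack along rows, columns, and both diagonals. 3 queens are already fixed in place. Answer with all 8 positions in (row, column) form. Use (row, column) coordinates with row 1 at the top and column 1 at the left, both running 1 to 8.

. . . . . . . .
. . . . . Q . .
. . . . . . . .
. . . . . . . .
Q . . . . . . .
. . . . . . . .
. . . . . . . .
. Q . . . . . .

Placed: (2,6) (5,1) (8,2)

(1,4) (2,6) (3,8) (4,3) (5,1) (6,7) (7,5) (8,2)

Row 1: attacked by (2,6)→{5,6,7}; (5,1)→{1,5}; (8,2)→{2}. Safe: 3, 4, 8. Place at column 4.
Row 3: attacked by (1,4)→{2,4,6}; (2,6)→{5,6,7}; (5,1)→{1,3}; (8,2)→{2,7}. Safe: 8. Place at column 8.
Row 4: attacked by (1,4)→{1,4,7}; (2,6)→{4,6,8}; (3,8)→{7,8}; (5,1)→{1,2}; (8,2)→{2,6}. Safe: 3, 5. Place at column 3.
Row 6: attacked by (1,4)→{4}; (2,6)→{2,6}; (3,8)→{5,8}; (4,3)→{1,3,5}; (5,1)→{1,2}; (8,2)→{2,4}. Safe: 7. Place at column 7.
Row 7: attacked by (1,4)→{4}; (2,6)→{1,6}; (3,8)→{4,8}; (4,3)→{3,6}; (5,1)→{1,3}; (6,7)→{6,7,8}; (8,2)→{1,2,3}. Safe: 5. Place at column 5.
Columns [4, 6, 8, 3, 1, 7, 5, 2], r−c [-3, -4, -5, 1, 4, -1, 2, 6], r+c [5, 8, 11, 7, 6, 13, 12, 10] are all distinct, so no two queens attack.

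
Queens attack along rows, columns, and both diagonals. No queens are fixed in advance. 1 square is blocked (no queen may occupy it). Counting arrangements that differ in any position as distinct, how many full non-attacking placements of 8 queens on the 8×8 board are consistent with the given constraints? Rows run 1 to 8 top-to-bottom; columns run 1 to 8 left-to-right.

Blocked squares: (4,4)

84

Branch on row 1: col 1 → 4; col 2 → 7; col 3 → 15; col 4 → 18; col 5 → 14; col 6 → 14; col 7 → 8; col 8 → 4.
Sum: 4 + 7 + 15 + 18 + 14 + 14 + 8 + 4 = 84.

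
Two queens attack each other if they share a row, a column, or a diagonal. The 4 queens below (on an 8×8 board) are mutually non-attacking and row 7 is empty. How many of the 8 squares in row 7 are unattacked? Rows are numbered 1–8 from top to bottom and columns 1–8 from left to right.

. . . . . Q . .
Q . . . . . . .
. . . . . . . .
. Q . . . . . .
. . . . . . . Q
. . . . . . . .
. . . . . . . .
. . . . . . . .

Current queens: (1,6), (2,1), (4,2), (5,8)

(1,6) attacks row 7 at column 6.
(2,1) attacks row 7 at column 1 and diagonals 6.
(4,2) attacks row 7 at column 2 and diagonals 5.
(5,8) attacks row 7 at column 8 and diagonals 6.
Attacked columns: {1, 2, 5, 6, 8}. Safe: {3, 4, 7}.

3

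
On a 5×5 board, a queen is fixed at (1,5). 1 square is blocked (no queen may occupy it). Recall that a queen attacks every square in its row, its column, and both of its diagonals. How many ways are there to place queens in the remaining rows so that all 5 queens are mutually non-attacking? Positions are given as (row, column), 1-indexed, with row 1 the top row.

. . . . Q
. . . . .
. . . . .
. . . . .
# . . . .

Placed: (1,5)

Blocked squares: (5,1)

2

Branch on row 2: col 1 → 0; col 2 → 1; col 3 → 1.
Sum: 0 + 1 + 1 = 2.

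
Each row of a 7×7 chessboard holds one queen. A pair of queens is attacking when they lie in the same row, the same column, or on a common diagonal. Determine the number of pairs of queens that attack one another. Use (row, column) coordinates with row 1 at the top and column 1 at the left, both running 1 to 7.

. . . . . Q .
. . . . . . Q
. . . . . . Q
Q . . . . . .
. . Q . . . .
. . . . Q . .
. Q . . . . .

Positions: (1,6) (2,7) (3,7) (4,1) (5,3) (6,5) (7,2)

3

Same column: (2,7)–(3,7) (column 7).
Same diagonal: (1,6)–(2,7) (|1−2| = |6−7| = 1); (2,7)–(7,2) (|2−7| = |7−2| = 5).
Total attacking pairs: 3.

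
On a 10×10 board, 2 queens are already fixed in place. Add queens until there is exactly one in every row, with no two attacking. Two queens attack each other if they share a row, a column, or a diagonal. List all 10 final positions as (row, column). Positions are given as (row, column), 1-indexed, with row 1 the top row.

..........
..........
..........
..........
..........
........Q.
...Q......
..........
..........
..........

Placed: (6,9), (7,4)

Row 1: attacked by (6,9)→{4,9}; (7,4)→{4,10}. Safe: 1, 2, 3, 5, 6, 7, 8. Place at column 6.
Row 2: attacked by (1,6)→{5,6,7}; (6,9)→{5,9}; (7,4)→{4,9}. Safe: 1, 2, 3, 8, 10. Place at column 3.
Row 3: attacked by (1,6)→{4,6,8}; (2,3)→{2,3,4}; (6,9)→{6,9}; (7,4)→{4,8}. Safe: 1, 5, 7, 10. Place at column 5.
Row 4: attacked by (1,6)→{3,6,9}; (2,3)→{1,3,5}; (3,5)→{4,5,6}; (6,9)→{7,9}; (7,4)→{1,4,7}. Safe: 2, 8, 10. Place at column 8.
Row 5: attacked by (1,6)→{2,6,10}; (2,3)→{3,6}; (3,5)→{3,5,7}; (4,8)→{7,8,9}; (6,9)→{8,9,10}; (7,4)→{2,4,6}. Safe: 1. Place at column 1.
Row 8: attacked by (1,6)→{6}; (2,3)→{3,9}; (3,5)→{5,10}; (4,8)→{4,8}; (5,1)→{1,4}; (6,9)→{7,9}; (7,4)→{3,4,5}. Safe: 2. Place at column 2.
Row 9: attacked by (1,6)→{6}; (2,3)→{3,10}; (3,5)→{5}; (4,8)→{3,8}; (5,1)→{1,5}; (6,9)→{6,9}; (7,4)→{2,4,6}; (8,2)→{1,2,3}. Safe: 7. Place at column 7.
Row 10: attacked by (1,6)→{6}; (2,3)→{3}; (3,5)→{5}; (4,8)→{2,8}; (5,1)→{1,6}; (6,9)→{5,9}; (7,4)→{1,4,7}; (8,2)→{2,4}; (9,7)→{6,7,8}. Safe: 10. Place at column 10.
Columns [6, 3, 5, 8, 1, 9, 4, 2, 7, 10], r−c [-5, -1, -2, -4, 4, -3, 3, 6, 2, 0], r+c [7, 5, 8, 12, 6, 15, 11, 10, 16, 20] are all distinct, so no two queens attack.

(1,6) (2,3) (3,5) (4,8) (5,1) (6,9) (7,4) (8,2) (9,7) (10,10)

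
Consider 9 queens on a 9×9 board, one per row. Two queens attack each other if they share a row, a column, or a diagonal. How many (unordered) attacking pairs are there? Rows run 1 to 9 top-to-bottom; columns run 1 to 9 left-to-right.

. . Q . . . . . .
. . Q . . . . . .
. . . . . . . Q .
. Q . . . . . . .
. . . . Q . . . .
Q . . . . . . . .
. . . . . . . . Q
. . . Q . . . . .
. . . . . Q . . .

2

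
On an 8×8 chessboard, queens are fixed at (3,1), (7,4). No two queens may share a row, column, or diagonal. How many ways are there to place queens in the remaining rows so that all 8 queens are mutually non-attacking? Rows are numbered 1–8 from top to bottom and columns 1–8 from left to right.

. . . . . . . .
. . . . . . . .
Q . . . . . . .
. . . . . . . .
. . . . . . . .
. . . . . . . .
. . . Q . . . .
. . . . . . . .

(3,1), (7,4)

3

Branch on row 1: col 2 → 0; col 5 → 2; col 6 → 1; col 7 → 0; col 8 → 0.
Sum: 0 + 2 + 1 + 0 + 0 = 3.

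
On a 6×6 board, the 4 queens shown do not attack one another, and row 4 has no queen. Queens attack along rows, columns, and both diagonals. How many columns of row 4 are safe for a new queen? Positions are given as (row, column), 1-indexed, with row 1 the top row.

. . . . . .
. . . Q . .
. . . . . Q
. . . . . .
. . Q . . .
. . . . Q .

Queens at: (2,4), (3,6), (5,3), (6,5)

(2,4) attacks row 4 at column 4 and diagonals 2, 6.
(3,6) attacks row 4 at column 6 and diagonals 5.
(5,3) attacks row 4 at column 3 and diagonals 2, 4.
(6,5) attacks row 4 at column 5 and diagonals 3.
Attacked columns: {2, 3, 4, 5, 6}. Safe: {1}.

1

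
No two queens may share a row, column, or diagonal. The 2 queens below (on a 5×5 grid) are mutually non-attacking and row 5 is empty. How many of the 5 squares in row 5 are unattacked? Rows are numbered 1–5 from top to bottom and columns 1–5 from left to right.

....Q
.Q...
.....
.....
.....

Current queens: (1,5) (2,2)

(1,5) attacks row 5 at column 5 and diagonals 1.
(2,2) attacks row 5 at column 2 and diagonals 5.
Attacked columns: {1, 2, 5}. Safe: {3, 4}.

2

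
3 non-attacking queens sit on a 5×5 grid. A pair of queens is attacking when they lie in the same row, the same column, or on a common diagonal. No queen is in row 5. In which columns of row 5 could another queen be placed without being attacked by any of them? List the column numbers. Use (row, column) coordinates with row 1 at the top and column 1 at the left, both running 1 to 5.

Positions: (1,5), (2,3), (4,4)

(1,5) attacks row 5 at column 5 and diagonals 1.
(2,3) attacks row 5 at column 3.
(4,4) attacks row 5 at column 4 and diagonals 3, 5.
Attacked columns: {1, 3, 4, 5}. Safe: {2}.

columns 2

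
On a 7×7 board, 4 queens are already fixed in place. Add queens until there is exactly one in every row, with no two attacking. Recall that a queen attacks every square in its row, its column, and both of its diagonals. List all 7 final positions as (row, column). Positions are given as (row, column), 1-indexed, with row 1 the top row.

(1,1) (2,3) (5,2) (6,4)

Row 3: attacked by (1,1)→{1,3}; (2,3)→{2,3,4}; (5,2)→{2,4}; (6,4)→{1,4,7}. Safe: 5, 6. Place at column 5.
Row 4: attacked by (1,1)→{1,4}; (2,3)→{1,3,5}; (3,5)→{4,5,6}; (5,2)→{1,2,3}; (6,4)→{2,4,6}. Safe: 7. Place at column 7.
Row 7: attacked by (1,1)→{1,7}; (2,3)→{3}; (3,5)→{1,5}; (4,7)→{4,7}; (5,2)→{2,4}; (6,4)→{3,4,5}. Safe: 6. Place at column 6.
Columns [1, 3, 5, 7, 2, 4, 6], r−c [0, -1, -2, -3, 3, 2, 1], r+c [2, 5, 8, 11, 7, 10, 13] are all distinct, so no two queens attack.

(1,1) (2,3) (3,5) (4,7) (5,2) (6,4) (7,6)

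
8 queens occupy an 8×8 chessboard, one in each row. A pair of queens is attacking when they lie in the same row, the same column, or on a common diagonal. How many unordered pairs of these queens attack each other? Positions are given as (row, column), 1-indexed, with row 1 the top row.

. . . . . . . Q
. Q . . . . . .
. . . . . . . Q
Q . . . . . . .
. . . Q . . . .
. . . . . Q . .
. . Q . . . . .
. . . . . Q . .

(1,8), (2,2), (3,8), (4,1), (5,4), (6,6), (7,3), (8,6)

Same column: (1,8)–(3,8) (column 8); (6,6)–(8,6) (column 6).
Same diagonal: (1,8)–(5,4) (|1−5| = |8−4| = 4); (2,2)–(6,6) (|2−6| = |2−6| = 4).
Total attacking pairs: 4.

4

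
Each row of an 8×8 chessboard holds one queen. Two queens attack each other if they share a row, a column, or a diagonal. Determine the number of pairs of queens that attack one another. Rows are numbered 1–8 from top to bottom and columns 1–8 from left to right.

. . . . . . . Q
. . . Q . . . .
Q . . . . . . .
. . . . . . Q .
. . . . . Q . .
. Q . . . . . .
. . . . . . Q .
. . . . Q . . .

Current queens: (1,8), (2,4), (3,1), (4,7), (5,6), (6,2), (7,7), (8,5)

2

Same column: (4,7)–(7,7) (column 7).
Same diagonal: (4,7)–(5,6) (|4−5| = |7−6| = 1).
Total attacking pairs: 2.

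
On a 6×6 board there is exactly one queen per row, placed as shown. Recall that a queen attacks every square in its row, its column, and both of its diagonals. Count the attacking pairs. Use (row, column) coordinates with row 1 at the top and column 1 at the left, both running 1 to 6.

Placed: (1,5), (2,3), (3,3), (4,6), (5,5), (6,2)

Same column: (1,5)–(5,5) (column 5); (2,3)–(3,3) (column 3).
Same diagonal: (1,5)–(3,3) (|1−3| = |5−3| = 2); (3,3)–(5,5) (|3−5| = |3−5| = 2); (4,6)–(5,5) (|4−5| = |6−5| = 1).
Total attacking pairs: 5.

5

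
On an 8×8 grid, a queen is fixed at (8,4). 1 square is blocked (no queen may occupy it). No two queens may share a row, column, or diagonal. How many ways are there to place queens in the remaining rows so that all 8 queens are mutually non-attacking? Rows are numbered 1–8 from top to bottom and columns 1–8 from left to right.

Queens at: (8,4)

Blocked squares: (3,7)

15

Branch on row 1: col 1 → 1; col 2 → 2; col 3 → 3; col 5 → 3; col 6 → 2; col 7 → 3; col 8 → 1.
Sum: 1 + 2 + 3 + 3 + 2 + 3 + 1 = 15.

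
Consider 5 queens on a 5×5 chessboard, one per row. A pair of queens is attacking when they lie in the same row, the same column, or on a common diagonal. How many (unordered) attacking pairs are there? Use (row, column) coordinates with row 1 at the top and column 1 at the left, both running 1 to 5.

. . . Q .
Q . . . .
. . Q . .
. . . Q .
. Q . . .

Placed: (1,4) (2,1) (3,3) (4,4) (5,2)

2

Same column: (1,4)–(4,4) (column 4).
Same diagonal: (3,3)–(4,4) (|3−4| = |3−4| = 1).
Total attacking pairs: 2.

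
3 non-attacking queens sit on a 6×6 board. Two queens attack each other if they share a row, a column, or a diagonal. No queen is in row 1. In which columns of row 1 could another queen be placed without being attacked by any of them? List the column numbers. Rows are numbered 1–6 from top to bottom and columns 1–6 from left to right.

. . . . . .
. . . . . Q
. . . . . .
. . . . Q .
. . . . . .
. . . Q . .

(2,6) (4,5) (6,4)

columns 1, 3

(2,6) attacks row 1 at column 6 and diagonals 5.
(4,5) attacks row 1 at column 5 and diagonals 2.
(6,4) attacks row 1 at column 4.
Attacked columns: {2, 4, 5, 6}. Safe: {1, 3}.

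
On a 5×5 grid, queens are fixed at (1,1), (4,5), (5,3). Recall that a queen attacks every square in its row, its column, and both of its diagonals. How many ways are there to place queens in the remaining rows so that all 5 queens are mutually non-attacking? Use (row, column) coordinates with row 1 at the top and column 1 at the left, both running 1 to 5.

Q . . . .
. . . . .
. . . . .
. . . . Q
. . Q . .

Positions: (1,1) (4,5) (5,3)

1

Branch on row 2: col 4 → 1.
Sum: 1 = 1.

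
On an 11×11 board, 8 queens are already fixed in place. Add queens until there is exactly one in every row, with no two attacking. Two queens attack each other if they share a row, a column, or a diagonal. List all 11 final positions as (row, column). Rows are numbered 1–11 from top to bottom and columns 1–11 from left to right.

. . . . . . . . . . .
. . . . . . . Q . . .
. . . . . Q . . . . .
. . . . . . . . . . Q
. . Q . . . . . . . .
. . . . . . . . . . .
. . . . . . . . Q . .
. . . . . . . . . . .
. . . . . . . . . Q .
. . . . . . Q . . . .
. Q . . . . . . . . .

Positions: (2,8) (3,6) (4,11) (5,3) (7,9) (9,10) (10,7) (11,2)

(1,1) (2,8) (3,6) (4,11) (5,3) (6,5) (7,9) (8,4) (9,10) (10,7) (11,2)

Row 1: attacked by (2,8)→{7,8,9}; (3,6)→{4,6,8}; (4,11)→{8,11}; (5,3)→{3,7}; (7,9)→{3,9}; (9,10)→{2,10}; (10,7)→{7}; (11,2)→{2}. Safe: 1, 5. Place at column 1.
Row 6: attacked by (1,1)→{1,6}; (2,8)→{4,8}; (3,6)→{3,6,9}; (4,11)→{9,11}; (5,3)→{2,3,4}; (7,9)→{8,9,10}; (9,10)→{7,10}; (10,7)→{3,7,11}; (11,2)→{2,7}. Safe: 5. Place at column 5.
Row 8: attacked by (1,1)→{1,8}; (2,8)→{2,8}; (3,6)→{1,6,11}; (4,11)→{7,11}; (5,3)→{3,6}; (6,5)→{3,5,7}; (7,9)→{8,9,10}; (9,10)→{9,10,11}; (10,7)→{5,7,9}; (11,2)→{2,5}. Safe: 4. Place at column 4.
Columns [1, 8, 6, 11, 3, 5, 9, 4, 10, 7, 2], r−c [0, -6, -3, -7, 2, 1, -2, 4, -1, 3, 9], r+c [2, 10, 9, 15, 8, 11, 16, 12, 19, 17, 13] are all distinct, so no two queens attack.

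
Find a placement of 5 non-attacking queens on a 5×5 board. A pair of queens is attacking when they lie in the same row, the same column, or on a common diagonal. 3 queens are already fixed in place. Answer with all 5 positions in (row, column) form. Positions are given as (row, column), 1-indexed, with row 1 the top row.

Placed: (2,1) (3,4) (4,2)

Row 1: attacked by (2,1)→{1,2}; (3,4)→{2,4}; (4,2)→{2,5}. Safe: 3. Place at column 3.
Row 5: attacked by (1,3)→{3}; (2,1)→{1,4}; (3,4)→{2,4}; (4,2)→{1,2,3}. Safe: 5. Place at column 5.
Columns [3, 1, 4, 2, 5], r−c [-2, 1, -1, 2, 0], r+c [4, 3, 7, 6, 10] are all distinct, so no two queens attack.

(1,3) (2,1) (3,4) (4,2) (5,5)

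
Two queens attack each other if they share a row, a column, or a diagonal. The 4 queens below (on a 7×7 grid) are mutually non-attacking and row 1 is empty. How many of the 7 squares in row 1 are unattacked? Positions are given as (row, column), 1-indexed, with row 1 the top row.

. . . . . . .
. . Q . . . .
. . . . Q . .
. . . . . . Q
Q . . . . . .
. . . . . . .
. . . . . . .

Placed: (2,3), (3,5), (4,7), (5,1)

1

(2,3) attacks row 1 at column 3 and diagonals 2, 4.
(3,5) attacks row 1 at column 5 and diagonals 3, 7.
(4,7) attacks row 1 at column 7 and diagonals 4.
(5,1) attacks row 1 at column 1 and diagonals 5.
Attacked columns: {1, 2, 3, 4, 5, 7}. Safe: {6}.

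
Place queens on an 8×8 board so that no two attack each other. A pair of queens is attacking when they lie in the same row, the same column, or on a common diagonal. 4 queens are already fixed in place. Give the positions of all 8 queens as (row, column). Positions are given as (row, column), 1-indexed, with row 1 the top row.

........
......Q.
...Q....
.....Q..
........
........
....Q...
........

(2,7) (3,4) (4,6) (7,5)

(1,1) (2,7) (3,4) (4,6) (5,8) (6,2) (7,5) (8,3)

Row 1: attacked by (2,7)→{6,7,8}; (3,4)→{2,4,6}; (4,6)→{3,6}; (7,5)→{5}. Safe: 1. Place at column 1.
Row 5: attacked by (1,1)→{1,5}; (2,7)→{4,7}; (3,4)→{2,4,6}; (4,6)→{5,6,7}; (7,5)→{3,5,7}. Safe: 8. Place at column 8.
Row 6: attacked by (1,1)→{1,6}; (2,7)→{3,7}; (3,4)→{1,4,7}; (4,6)→{4,6,8}; (5,8)→{7,8}; (7,5)→{4,5,6}. Safe: 2. Place at column 2.
Row 8: attacked by (1,1)→{1,8}; (2,7)→{1,7}; (3,4)→{4}; (4,6)→{2,6}; (5,8)→{5,8}; (6,2)→{2,4}; (7,5)→{4,5,6}. Safe: 3. Place at column 3.
Columns [1, 7, 4, 6, 8, 2, 5, 3], r−c [0, -5, -1, -2, -3, 4, 2, 5], r+c [2, 9, 7, 10, 13, 8, 12, 11] are all distinct, so no two queens attack.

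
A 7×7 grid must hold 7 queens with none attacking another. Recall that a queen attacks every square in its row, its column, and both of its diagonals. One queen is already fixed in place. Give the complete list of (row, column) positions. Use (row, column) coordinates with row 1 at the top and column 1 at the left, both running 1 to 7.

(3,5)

Row 1: attacked by (3,5)→{3,5,7}. Safe: 1, 2, 4, 6. Place at column 6.
Row 2: attacked by (1,6)→{5,6,7}; (3,5)→{4,5,6}. Safe: 1, 2, 3. Place at column 2.
Row 4: attacked by (1,6)→{3,6}; (2,2)→{2,4}; (3,5)→{4,5,6}. Safe: 1, 7. Place at column 1.
Row 5: attacked by (1,6)→{2,6}; (2,2)→{2,5}; (3,5)→{3,5,7}; (4,1)→{1,2}. Safe: 4. Place at column 4.
Row 6: attacked by (1,6)→{1,6}; (2,2)→{2,6}; (3,5)→{2,5}; (4,1)→{1,3}; (5,4)→{3,4,5}. Safe: 7. Place at column 7.
Row 7: attacked by (1,6)→{6}; (2,2)→{2,7}; (3,5)→{1,5}; (4,1)→{1,4}; (5,4)→{2,4,6}; (6,7)→{6,7}. Safe: 3. Place at column 3.
Columns [6, 2, 5, 1, 4, 7, 3], r−c [-5, 0, -2, 3, 1, -1, 4], r+c [7, 4, 8, 5, 9, 13, 10] are all distinct, so no two queens attack.

(1,6) (2,2) (3,5) (4,1) (5,4) (6,7) (7,3)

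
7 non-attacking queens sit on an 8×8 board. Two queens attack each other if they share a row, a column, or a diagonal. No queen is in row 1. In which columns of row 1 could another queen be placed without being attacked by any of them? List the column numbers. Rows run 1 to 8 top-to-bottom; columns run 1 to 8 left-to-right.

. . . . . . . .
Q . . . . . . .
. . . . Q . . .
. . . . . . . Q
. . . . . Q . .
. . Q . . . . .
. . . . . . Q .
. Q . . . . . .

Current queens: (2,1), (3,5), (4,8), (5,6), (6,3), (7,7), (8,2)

(2,1) attacks row 1 at column 1 and diagonals 2.
(3,5) attacks row 1 at column 5 and diagonals 3, 7.
(4,8) attacks row 1 at column 8 and diagonals 5.
(5,6) attacks row 1 at column 6 and diagonals 2.
(6,3) attacks row 1 at column 3 and diagonals 8.
(7,7) attacks row 1 at column 7 and diagonals 1.
(8,2) attacks row 1 at column 2.
Attacked columns: {1, 2, 3, 5, 6, 7, 8}. Safe: {4}.

columns 4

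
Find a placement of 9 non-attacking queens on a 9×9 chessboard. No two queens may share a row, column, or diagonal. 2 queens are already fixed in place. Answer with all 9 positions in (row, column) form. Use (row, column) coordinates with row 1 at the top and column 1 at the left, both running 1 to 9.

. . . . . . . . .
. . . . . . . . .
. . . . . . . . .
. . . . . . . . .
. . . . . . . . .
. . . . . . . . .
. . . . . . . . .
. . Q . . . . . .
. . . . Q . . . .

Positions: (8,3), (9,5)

Row 1: attacked by (8,3)→{3}; (9,5)→{5}. Safe: 1, 2, 4, 6, 7, 8, 9. Place at column 2.
Row 2: attacked by (1,2)→{1,2,3}; (8,3)→{3,9}; (9,5)→{5}. Safe: 4, 6, 7, 8. Place at column 8.
Row 3: attacked by (1,2)→{2,4}; (2,8)→{7,8,9}; (8,3)→{3,8}; (9,5)→{5}. Safe: 1, 6. Place at column 1.
Row 4: attacked by (1,2)→{2,5}; (2,8)→{6,8}; (3,1)→{1,2}; (8,3)→{3,7}; (9,5)→{5}. Safe: 4, 9. Place at column 4.
Row 5: attacked by (1,2)→{2,6}; (2,8)→{5,8}; (3,1)→{1,3}; (4,4)→{3,4,5}; (8,3)→{3,6}; (9,5)→{1,5,9}. Safe: 7. Place at column 7.
Row 6: attacked by (1,2)→{2,7}; (2,8)→{4,8}; (3,1)→{1,4}; (4,4)→{2,4,6}; (5,7)→{6,7,8}; (8,3)→{1,3,5}; (9,5)→{2,5,8}. Safe: 9. Place at column 9.
Row 7: attacked by (1,2)→{2,8}; (2,8)→{3,8}; (3,1)→{1,5}; (4,4)→{1,4,7}; (5,7)→{5,7,9}; (6,9)→{8,9}; (8,3)→{2,3,4}; (9,5)→{3,5,7}. Safe: 6. Place at column 6.
Columns [2, 8, 1, 4, 7, 9, 6, 3, 5], r−c [-1, -6, 2, 0, -2, -3, 1, 5, 4], r+c [3, 10, 4, 8, 12, 15, 13, 11, 14] are all distinct, so no two queens attack.

(1,2) (2,8) (3,1) (4,4) (5,7) (6,9) (7,6) (8,3) (9,5)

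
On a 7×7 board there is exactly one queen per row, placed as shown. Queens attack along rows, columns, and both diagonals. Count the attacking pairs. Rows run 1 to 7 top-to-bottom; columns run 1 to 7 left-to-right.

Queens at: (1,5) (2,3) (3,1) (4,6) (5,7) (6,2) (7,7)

2

Same column: (5,7)–(7,7) (column 7).
Same diagonal: (4,6)–(5,7) (|4−5| = |6−7| = 1).
Total attacking pairs: 2.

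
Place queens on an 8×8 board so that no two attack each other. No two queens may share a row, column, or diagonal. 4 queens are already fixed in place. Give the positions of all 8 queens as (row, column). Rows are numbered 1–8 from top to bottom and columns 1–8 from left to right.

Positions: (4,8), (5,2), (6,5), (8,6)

Row 1: attacked by (4,8)→{5,8}; (5,2)→{2,6}; (6,5)→{5}; (8,6)→{6}. Safe: 1, 3, 4, 7. Place at column 4.
Row 2: attacked by (1,4)→{3,4,5}; (4,8)→{6,8}; (5,2)→{2,5}; (6,5)→{1,5}; (8,6)→{6}. Safe: 7. Place at column 7.
Row 3: attacked by (1,4)→{2,4,6}; (2,7)→{6,7,8}; (4,8)→{7,8}; (5,2)→{2,4}; (6,5)→{2,5,8}; (8,6)→{1,6}. Safe: 3. Place at column 3.
Row 7: attacked by (1,4)→{4}; (2,7)→{2,7}; (3,3)→{3,7}; (4,8)→{5,8}; (5,2)→{2,4}; (6,5)→{4,5,6}; (8,6)→{5,6,7}. Safe: 1. Place at column 1.
Columns [4, 7, 3, 8, 2, 5, 1, 6], r−c [-3, -5, 0, -4, 3, 1, 6, 2], r+c [5, 9, 6, 12, 7, 11, 8, 14] are all distinct, so no two queens attack.

(1,4) (2,7) (3,3) (4,8) (5,2) (6,5) (7,1) (8,6)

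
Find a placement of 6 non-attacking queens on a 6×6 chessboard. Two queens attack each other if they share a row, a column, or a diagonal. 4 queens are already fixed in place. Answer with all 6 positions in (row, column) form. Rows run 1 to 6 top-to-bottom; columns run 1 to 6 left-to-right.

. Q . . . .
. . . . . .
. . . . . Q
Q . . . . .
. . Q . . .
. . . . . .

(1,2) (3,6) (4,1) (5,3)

Row 2: attacked by (1,2)→{1,2,3}; (3,6)→{5,6}; (4,1)→{1,3}; (5,3)→{3,6}. Safe: 4. Place at column 4.
Row 6: attacked by (1,2)→{2}; (2,4)→{4}; (3,6)→{3,6}; (4,1)→{1,3}; (5,3)→{2,3,4}. Safe: 5. Place at column 5.
Columns [2, 4, 6, 1, 3, 5], r−c [-1, -2, -3, 3, 2, 1], r+c [3, 6, 9, 5, 8, 11] are all distinct, so no two queens attack.

(1,2) (2,4) (3,6) (4,1) (5,3) (6,5)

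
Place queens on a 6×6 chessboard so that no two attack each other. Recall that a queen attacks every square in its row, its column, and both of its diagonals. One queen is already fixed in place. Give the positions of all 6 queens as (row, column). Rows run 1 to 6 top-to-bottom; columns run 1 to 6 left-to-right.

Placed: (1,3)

Row 2: attacked by (1,3)→{2,3,4}. Safe: 1, 5, 6. Place at column 6.
Row 3: attacked by (1,3)→{1,3,5}; (2,6)→{5,6}. Safe: 2, 4. Place at column 2.
Row 4: attacked by (1,3)→{3,6}; (2,6)→{4,6}; (3,2)→{1,2,3}. Safe: 5. Place at column 5.
Row 5: attacked by (1,3)→{3}; (2,6)→{3,6}; (3,2)→{2,4}; (4,5)→{4,5,6}. Safe: 1. Place at column 1.
Row 6: attacked by (1,3)→{3}; (2,6)→{2,6}; (3,2)→{2,5}; (4,5)→{3,5}; (5,1)→{1,2}. Safe: 4. Place at column 4.
Columns [3, 6, 2, 5, 1, 4], r−c [-2, -4, 1, -1, 4, 2], r+c [4, 8, 5, 9, 6, 10] are all distinct, so no two queens attack.

(1,3) (2,6) (3,2) (4,5) (5,1) (6,4)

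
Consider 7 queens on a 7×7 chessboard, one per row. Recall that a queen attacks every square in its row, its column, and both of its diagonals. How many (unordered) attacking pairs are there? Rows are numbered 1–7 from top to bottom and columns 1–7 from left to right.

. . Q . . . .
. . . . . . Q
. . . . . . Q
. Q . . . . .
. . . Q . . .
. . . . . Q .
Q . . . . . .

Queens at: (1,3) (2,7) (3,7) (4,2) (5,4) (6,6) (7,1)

2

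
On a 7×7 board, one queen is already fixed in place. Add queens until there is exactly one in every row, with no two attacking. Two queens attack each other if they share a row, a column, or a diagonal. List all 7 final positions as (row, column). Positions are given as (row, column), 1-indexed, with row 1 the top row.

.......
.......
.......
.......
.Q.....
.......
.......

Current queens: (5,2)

Row 1: attacked by (5,2)→{2,6}. Safe: 1, 3, 4, 5, 7. Place at column 3.
Row 2: attacked by (1,3)→{2,3,4}; (5,2)→{2,5}. Safe: 1, 6, 7. Place at column 1.
Row 3: attacked by (1,3)→{1,3,5}; (2,1)→{1,2}; (5,2)→{2,4}. Safe: 6, 7. Place at column 6.
Row 4: attacked by (1,3)→{3,6}; (2,1)→{1,3}; (3,6)→{5,6,7}; (5,2)→{1,2,3}. Safe: 4. Place at column 4.
Row 6: attacked by (1,3)→{3}; (2,1)→{1,5}; (3,6)→{3,6}; (4,4)→{2,4,6}; (5,2)→{1,2,3}. Safe: 7. Place at column 7.
Row 7: attacked by (1,3)→{3}; (2,1)→{1,6}; (3,6)→{2,6}; (4,4)→{1,4,7}; (5,2)→{2,4}; (6,7)→{6,7}. Safe: 5. Place at column 5.
Columns [3, 1, 6, 4, 2, 7, 5], r−c [-2, 1, -3, 0, 3, -1, 2], r+c [4, 3, 9, 8, 7, 13, 12] are all distinct, so no two queens attack.

(1,3) (2,1) (3,6) (4,4) (5,2) (6,7) (7,5)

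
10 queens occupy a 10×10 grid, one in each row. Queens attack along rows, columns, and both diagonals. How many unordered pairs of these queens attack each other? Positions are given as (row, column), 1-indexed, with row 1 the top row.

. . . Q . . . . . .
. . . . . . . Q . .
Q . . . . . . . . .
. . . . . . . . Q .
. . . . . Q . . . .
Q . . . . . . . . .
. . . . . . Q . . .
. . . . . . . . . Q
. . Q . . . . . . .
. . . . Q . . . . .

2

Same column: (3,1)–(6,1) (column 1).
Same diagonal: (6,1)–(10,5) (|6−10| = |1−5| = 4).
Total attacking pairs: 2.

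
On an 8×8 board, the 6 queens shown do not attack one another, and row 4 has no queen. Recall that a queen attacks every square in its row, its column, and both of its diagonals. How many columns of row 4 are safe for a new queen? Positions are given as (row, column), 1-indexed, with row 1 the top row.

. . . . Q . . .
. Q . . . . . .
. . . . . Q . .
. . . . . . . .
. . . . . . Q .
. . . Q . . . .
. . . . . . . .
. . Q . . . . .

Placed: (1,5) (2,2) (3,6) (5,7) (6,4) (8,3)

(1,5) attacks row 4 at column 5 and diagonals 2, 8.
(2,2) attacks row 4 at column 2 and diagonals 4.
(3,6) attacks row 4 at column 6 and diagonals 5, 7.
(5,7) attacks row 4 at column 7 and diagonals 6, 8.
(6,4) attacks row 4 at column 4 and diagonals 2, 6.
(8,3) attacks row 4 at column 3 and diagonals 7.
Attacked columns: {2, 3, 4, 5, 6, 7, 8}. Safe: {1}.

1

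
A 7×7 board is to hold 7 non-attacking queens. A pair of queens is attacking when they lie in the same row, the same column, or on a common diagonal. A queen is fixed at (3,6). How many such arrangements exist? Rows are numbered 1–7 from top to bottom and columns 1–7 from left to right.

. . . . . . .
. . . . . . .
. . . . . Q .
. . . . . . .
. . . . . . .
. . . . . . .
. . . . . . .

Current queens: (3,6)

6

Branch on row 1: col 1 → 0; col 2 → 1; col 3 → 2; col 5 → 2; col 7 → 1.
Sum: 0 + 1 + 2 + 2 + 1 = 6.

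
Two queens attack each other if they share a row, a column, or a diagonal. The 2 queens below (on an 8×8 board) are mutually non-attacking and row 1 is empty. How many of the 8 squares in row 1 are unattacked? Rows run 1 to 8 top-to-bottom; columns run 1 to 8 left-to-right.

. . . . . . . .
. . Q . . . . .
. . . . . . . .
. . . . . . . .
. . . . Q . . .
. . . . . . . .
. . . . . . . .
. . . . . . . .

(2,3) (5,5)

3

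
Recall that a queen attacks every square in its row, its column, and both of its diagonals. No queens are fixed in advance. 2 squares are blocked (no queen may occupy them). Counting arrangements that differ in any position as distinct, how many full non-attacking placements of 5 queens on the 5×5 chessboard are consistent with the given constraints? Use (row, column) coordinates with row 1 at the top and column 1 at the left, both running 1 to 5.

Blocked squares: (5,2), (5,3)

6

Branch on row 1: col 1 → 1; col 2 → 2; col 3 → 2; col 4 → 1; col 5 → 0.
Sum: 1 + 2 + 2 + 1 + 0 = 6.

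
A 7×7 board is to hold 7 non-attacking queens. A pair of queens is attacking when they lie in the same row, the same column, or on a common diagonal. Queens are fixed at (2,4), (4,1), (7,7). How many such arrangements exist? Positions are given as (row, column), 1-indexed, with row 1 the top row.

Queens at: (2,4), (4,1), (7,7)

1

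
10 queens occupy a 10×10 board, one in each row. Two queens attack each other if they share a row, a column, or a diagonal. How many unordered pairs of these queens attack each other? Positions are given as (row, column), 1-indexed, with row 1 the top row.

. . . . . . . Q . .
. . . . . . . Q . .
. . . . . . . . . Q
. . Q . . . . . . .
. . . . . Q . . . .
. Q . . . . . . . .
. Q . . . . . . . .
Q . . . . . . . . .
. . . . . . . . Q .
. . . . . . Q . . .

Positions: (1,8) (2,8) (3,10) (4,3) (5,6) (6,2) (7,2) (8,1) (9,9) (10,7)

Same column: (1,8)–(2,8) (column 8); (6,2)–(7,2) (column 2).
Same diagonal: (1,8)–(3,10) (|1−3| = |8−10| = 2); (1,8)–(7,2) (|1−7| = |8−2| = 6); (1,8)–(8,1) (|1−8| = |8−1| = 7); (7,2)–(8,1) (|7−8| = |2−1| = 1).
Total attacking pairs: 6.

6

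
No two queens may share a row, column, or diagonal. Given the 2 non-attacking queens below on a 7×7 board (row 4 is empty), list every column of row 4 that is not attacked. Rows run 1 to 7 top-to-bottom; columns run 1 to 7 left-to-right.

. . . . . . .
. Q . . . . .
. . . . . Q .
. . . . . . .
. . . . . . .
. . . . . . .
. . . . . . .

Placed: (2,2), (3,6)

columns 1, 3

(2,2) attacks row 4 at column 2 and diagonals 4.
(3,6) attacks row 4 at column 6 and diagonals 5, 7.
Attacked columns: {2, 4, 5, 6, 7}. Safe: {1, 3}.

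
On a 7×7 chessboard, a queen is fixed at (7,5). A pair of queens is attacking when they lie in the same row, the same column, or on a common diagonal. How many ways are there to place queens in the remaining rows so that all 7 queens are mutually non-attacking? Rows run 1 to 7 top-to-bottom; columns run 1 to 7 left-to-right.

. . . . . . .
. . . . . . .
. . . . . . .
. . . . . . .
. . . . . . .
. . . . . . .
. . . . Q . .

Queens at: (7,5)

Branch on row 1: col 1 → 1; col 2 → 1; col 3 → 2; col 4 → 1; col 6 → 0; col 7 → 1.
Sum: 1 + 1 + 2 + 1 + 0 + 1 = 6.

6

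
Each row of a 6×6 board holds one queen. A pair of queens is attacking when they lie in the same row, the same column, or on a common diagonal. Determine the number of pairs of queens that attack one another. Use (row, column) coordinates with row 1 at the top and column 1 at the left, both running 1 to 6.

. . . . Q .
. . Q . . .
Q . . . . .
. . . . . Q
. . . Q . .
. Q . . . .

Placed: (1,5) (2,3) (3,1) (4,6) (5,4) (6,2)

All columns are distinct and no two queens satisfy |Δrow| = |Δcol|, so no pair attacks.

0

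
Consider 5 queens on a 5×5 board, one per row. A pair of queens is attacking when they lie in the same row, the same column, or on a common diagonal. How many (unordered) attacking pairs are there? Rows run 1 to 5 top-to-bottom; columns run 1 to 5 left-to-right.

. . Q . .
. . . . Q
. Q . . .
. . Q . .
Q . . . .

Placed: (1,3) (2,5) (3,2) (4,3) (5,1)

3

Same column: (1,3)–(4,3) (column 3).
Same diagonal: (2,5)–(4,3) (|2−4| = |5−3| = 2); (3,2)–(4,3) (|3−4| = |2−3| = 1).
Total attacking pairs: 3.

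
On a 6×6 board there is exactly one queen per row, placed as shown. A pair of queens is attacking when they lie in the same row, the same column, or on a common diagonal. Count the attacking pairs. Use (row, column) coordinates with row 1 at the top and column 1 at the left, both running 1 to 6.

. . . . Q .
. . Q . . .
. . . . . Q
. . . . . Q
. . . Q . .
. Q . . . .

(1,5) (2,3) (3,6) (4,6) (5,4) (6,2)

Same column: (3,6)–(4,6) (column 6).
Same diagonal: (3,6)–(5,4) (|3−5| = |6−4| = 2).
Total attacking pairs: 2.

2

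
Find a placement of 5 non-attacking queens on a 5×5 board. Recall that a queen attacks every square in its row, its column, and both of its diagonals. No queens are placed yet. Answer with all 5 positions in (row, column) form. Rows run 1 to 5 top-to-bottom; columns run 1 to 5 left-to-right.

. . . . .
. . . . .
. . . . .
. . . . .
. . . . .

(1,4) (2,2) (3,5) (4,3) (5,1)

Row 1: Safe: 1, 2, 3, 4, 5. Place at column 4.
Row 2: attacked by (1,4)→{3,4,5}. Safe: 1, 2. Place at column 2.
Row 3: attacked by (1,4)→{2,4}; (2,2)→{1,2,3}. Safe: 5. Place at column 5.
Row 4: attacked by (1,4)→{1,4}; (2,2)→{2,4}; (3,5)→{4,5}. Safe: 3. Place at column 3.
Row 5: attacked by (1,4)→{4}; (2,2)→{2,5}; (3,5)→{3,5}; (4,3)→{2,3,4}. Safe: 1. Place at column 1.
Columns [4, 2, 5, 3, 1], r−c [-3, 0, -2, 1, 4], r+c [5, 4, 8, 7, 6] are all distinct, so no two queens attack.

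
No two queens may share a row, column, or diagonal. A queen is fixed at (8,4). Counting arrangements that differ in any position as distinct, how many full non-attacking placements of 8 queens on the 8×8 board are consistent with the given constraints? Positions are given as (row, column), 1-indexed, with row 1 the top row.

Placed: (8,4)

18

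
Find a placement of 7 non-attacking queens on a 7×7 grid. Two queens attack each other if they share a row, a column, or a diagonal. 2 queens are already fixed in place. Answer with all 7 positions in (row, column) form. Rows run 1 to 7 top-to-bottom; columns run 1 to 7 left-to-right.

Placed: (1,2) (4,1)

Row 2: attacked by (1,2)→{1,2,3}; (4,1)→{1,3}. Safe: 4, 5, 6, 7. Place at column 5.
Row 3: attacked by (1,2)→{2,4}; (2,5)→{4,5,6}; (4,1)→{1,2}. Safe: 3, 7. Place at column 3.
Row 5: attacked by (1,2)→{2,6}; (2,5)→{2,5}; (3,3)→{1,3,5}; (4,1)→{1,2}. Safe: 4, 7. Place at column 7.
Row 6: attacked by (1,2)→{2,7}; (2,5)→{1,5}; (3,3)→{3,6}; (4,1)→{1,3}; (5,7)→{6,7}. Safe: 4. Place at column 4.
Row 7: attacked by (1,2)→{2}; (2,5)→{5}; (3,3)→{3,7}; (4,1)→{1,4}; (5,7)→{5,7}; (6,4)→{3,4,5}. Safe: 6. Place at column 6.
Columns [2, 5, 3, 1, 7, 4, 6], r−c [-1, -3, 0, 3, -2, 2, 1], r+c [3, 7, 6, 5, 12, 10, 13] are all distinct, so no two queens attack.

(1,2) (2,5) (3,3) (4,1) (5,7) (6,4) (7,6)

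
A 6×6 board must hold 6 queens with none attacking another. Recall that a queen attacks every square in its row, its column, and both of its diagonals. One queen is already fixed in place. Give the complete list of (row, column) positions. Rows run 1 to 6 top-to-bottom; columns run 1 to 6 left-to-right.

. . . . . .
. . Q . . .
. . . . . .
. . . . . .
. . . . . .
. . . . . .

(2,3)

(1,5) (2,3) (3,1) (4,6) (5,4) (6,2)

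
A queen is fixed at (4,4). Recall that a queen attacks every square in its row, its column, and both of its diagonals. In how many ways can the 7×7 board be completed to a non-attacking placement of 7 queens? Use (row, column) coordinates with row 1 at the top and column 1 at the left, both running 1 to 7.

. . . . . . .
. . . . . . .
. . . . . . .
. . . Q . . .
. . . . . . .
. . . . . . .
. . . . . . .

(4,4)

8

Branch on row 1: col 2 → 2; col 3 → 2; col 5 → 2; col 6 → 2.
Sum: 2 + 2 + 2 + 2 = 8.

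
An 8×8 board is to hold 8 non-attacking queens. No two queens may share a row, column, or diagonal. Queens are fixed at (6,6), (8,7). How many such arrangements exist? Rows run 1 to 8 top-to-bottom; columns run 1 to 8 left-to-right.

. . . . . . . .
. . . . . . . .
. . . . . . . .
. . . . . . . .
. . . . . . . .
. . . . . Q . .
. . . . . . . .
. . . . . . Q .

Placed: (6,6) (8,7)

1

Branch on row 1: col 2 → 0; col 3 → 0; col 4 → 0; col 5 → 1; col 8 → 0.
Sum: 0 + 0 + 0 + 1 + 0 = 1.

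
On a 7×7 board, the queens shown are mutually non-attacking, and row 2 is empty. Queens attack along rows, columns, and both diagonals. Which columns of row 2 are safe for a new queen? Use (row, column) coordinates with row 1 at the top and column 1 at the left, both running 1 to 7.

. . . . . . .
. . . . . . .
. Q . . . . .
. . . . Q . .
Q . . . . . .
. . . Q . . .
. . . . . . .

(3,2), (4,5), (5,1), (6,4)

(3,2) attacks row 2 at column 2 and diagonals 1, 3.
(4,5) attacks row 2 at column 5 and diagonals 3, 7.
(5,1) attacks row 2 at column 1 and diagonals 4.
(6,4) attacks row 2 at column 4.
Attacked columns: {1, 2, 3, 4, 5, 7}. Safe: {6}.

columns 6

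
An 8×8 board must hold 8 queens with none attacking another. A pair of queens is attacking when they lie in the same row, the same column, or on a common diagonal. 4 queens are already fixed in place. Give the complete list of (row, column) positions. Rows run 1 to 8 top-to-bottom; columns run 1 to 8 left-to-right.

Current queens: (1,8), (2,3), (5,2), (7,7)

Row 3: attacked by (1,8)→{6,8}; (2,3)→{2,3,4}; (5,2)→{2,4}; (7,7)→{3,7}. Safe: 1, 5. Place at column 1.
Row 4: attacked by (1,8)→{5,8}; (2,3)→{1,3,5}; (3,1)→{1,2}; (5,2)→{1,2,3}; (7,7)→{4,7}. Safe: 6. Place at column 6.
Row 6: attacked by (1,8)→{3,8}; (2,3)→{3,7}; (3,1)→{1,4}; (4,6)→{4,6,8}; (5,2)→{1,2,3}; (7,7)→{6,7,8}. Safe: 5. Place at column 5.
Row 8: attacked by (1,8)→{1,8}; (2,3)→{3}; (3,1)→{1,6}; (4,6)→{2,6}; (5,2)→{2,5}; (6,5)→{3,5,7}; (7,7)→{6,7,8}. Safe: 4. Place at column 4.
Columns [8, 3, 1, 6, 2, 5, 7, 4], r−c [-7, -1, 2, -2, 3, 1, 0, 4], r+c [9, 5, 4, 10, 7, 11, 14, 12] are all distinct, so no two queens attack.

(1,8) (2,3) (3,1) (4,6) (5,2) (6,5) (7,7) (8,4)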